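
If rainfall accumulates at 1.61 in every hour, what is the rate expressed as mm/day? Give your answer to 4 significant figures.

981.5 mm/day

1.61 in/hour × 25.4 mm/in × 24 hour/day = 981.5 mm/day.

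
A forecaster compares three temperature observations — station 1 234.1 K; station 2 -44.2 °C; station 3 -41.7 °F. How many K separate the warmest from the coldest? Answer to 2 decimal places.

5.15 K

station 1: 234.1 K = -39.050 °C.
station 3: -41.7 °F = -40.944 °C.
Spread: (-39.050) − (-44.200) = 5.150 °C.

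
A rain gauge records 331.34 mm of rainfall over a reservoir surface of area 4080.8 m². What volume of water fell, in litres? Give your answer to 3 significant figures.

1350000 litres

1 mm over 1 m² is 1 L, so volume = 331.34 × 4080.8 = 1352132.3 L ≈ 1350000 L.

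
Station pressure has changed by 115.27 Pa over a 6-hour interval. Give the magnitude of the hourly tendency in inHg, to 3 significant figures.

0.00567 inHg per hour

115.27 Pa / 6 h × 0.0002953 inHg/Pa = 0.00567 inHg/h.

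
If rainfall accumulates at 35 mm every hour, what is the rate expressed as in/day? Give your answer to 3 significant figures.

33.1 in/day

35 mm/hour × 0.0393701 in/mm × 24 hour/day = 33.1 in/day.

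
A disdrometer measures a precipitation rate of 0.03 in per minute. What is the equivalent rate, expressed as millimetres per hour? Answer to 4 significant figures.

0.03 in/minute × 25.4 mm/in × 60 minute/hour = 45.72 mm/hour.

45.72 mm/hour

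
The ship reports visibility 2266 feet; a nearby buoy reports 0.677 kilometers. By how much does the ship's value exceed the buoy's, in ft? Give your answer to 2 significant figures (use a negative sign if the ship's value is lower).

the buoy: 0.677 km = 2221.13 ft.
Difference: 2266.00 − 2221.13 = 45 ft.

45 ft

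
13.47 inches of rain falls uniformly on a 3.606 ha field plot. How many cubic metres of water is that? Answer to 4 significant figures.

Depth: 13.47 in × 25.4 = 342.138 mm.
Area: 3.606 ha = 36060 m².
1 mm over 1 m² is 1 L, so volume = 342.138 × 36060 = 12337496 L = 12340 m³.

12340 cubic metres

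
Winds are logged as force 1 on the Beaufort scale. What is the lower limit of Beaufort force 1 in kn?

1 kt

Beaufort 1 (light air) spans 1–3 knots.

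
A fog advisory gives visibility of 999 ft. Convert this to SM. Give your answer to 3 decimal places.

0.189 SM

1 ft = 0.000189394 SM, so 999 × 0.000189394 = 0.189 SM.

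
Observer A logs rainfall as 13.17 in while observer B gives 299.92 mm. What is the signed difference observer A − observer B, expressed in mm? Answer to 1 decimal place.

34.6 mm

observer A: 13.17 in = 334.518 mm.
Difference: 334.518 − 299.920 = 34.6 mm.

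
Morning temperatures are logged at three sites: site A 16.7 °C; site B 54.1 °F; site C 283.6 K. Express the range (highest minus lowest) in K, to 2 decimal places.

site B: 54.1 °F = 12.278 °C.
site C: 283.6 K = 10.450 °C.
Spread: 16.700 − 10.450 = 6.250 °C.

6.25 K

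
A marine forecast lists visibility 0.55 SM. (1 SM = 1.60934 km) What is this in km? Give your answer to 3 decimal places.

0.885 km

1 SM = 1.60934 km, so 0.55 × 1.60934 = 0.885 km.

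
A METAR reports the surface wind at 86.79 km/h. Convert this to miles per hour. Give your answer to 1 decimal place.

53.9 mph

1 km/h = 0.621371 mph, so 86.79 × 0.621371 = 53.9 mph.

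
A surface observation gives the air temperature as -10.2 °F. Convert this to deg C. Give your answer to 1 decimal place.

°C = (°F − 32) × 5/9 = (-10.2 − 32) / 1.8 = -23.4 °C.

-23.4 °C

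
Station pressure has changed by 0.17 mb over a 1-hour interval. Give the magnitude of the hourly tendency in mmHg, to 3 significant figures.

0.17 mb / 1 h × 0.750062 mmHg/mb = 0.128 mmHg/h.

0.128 mmHg per hour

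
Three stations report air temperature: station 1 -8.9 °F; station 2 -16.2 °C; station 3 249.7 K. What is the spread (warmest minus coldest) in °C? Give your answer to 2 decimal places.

7.25 °C

station 1: -8.9 °F = -22.722 °C.
station 3: 249.7 K = -23.450 °C.
Spread: (-16.200) − (-23.450) = 7.250 °C.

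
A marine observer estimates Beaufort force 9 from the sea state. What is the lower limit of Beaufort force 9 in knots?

41 kt

Beaufort 9 (strong gale) spans 41–47 knots.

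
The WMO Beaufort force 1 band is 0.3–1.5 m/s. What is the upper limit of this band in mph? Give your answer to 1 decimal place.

0.3–1.5 m/s × 2.237 = 0.7–3.4 mph.

3.4 mph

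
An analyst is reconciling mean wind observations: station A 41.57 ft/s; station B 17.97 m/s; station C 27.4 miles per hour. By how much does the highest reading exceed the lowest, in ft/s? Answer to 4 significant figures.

18.77 ft/s

station B: 17.97 m/s = 58.9567 ft/s.
station C: 27.4 mph = 40.1867 ft/s.
Spread: 58.9567 − 40.1867 = 18.77 ft/s.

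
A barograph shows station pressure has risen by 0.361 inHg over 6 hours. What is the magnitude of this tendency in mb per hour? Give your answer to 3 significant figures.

2.04 mb per hour

0.361 inHg / 6 h × 33.8639 mb/inHg = 2.04 mb/h.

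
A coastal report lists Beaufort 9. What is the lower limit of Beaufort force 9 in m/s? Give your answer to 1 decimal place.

20.8 m/s

Beaufort 9 (strong gale) spans 20.8–24.4 m/s.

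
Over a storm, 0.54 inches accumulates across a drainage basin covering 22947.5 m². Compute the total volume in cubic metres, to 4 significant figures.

Depth: 0.54 in × 25.4 = 13.716 mm.
1 mm over 1 m² is 1 L, so volume = 13.716 × 22947.5 = 314747.91 L = 314.7 m³.

314.7 cubic metres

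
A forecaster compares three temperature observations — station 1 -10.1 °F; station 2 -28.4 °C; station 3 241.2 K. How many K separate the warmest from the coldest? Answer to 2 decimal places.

8.56 K

station 1: -10.1 °F = -23.389 °C.
station 3: 241.2 K = -31.950 °C.
Spread: (-23.389) − (-31.950) = 8.561 °C.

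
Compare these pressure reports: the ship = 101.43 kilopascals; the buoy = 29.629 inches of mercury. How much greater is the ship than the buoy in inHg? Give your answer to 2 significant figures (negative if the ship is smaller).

0.32 inHg

the ship: 101.43 kPa = 29.9523 inHg.
Difference: 29.9523 − 29.6290 = 0.32 inHg.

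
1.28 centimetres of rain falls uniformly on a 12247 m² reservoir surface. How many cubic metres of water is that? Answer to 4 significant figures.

156.8 cubic metres

Depth: 1.28 cm × 10 = 12.8 mm.
1 mm over 1 m² is 1 L, so volume = 12.8 × 12247 = 156761.6 L = 156.8 m³.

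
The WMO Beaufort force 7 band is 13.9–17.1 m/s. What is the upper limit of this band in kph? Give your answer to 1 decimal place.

61.6 km/h

13.9–17.1 m/s × 3.6 = 50.0–61.6 km/h.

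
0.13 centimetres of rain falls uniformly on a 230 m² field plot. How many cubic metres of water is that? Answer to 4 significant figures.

Depth: 0.13 cm × 10 = 1.3 mm.
1 mm over 1 m² is 1 L, so volume = 1.3 × 230 = 299 L = 0.2990 m³.

0.2990 cubic metres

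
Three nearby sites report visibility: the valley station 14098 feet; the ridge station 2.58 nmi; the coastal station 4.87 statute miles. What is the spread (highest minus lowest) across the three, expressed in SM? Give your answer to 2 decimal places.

the valley station: 14098 ft = 2.6701 SM.
the ridge station: 2.58 nmi = 2.9690 SM.
Spread: 4.8700 − 2.6701 = 2.20 SM.

2.20 SM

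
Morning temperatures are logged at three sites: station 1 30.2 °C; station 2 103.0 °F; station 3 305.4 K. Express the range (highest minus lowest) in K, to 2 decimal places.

9.24 K

station 2: 103.0 °F = 39.444 °C.
station 3: 305.4 K = 32.250 °C.
Spread: 39.444 − 30.200 = 9.244 °C.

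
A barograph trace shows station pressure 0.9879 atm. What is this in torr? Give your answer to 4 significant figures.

750.8 mmHg

1 atm = 760 mmHg, so 0.9879 × 760 = 750.8 mmHg.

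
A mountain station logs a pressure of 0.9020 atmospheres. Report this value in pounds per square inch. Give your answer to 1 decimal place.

13.3 psi

1 atm = 14.6959 psi, so 0.9020 × 14.6959 = 13.3 psi.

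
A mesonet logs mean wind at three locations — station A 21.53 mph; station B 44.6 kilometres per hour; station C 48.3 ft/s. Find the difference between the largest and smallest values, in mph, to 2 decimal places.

station B: 44.6 km/h = 27.7132 mph.
station C: 48.3 ft/s = 32.9318 mph.
Spread: 32.9318 − 21.5300 = 11.40 mph.

11.40 mph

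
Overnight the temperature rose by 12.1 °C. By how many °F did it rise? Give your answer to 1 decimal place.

A change of 1 °C equals a change of 1.8 °F: Δ°F = 12.1 × 1.8 = 21.8 °F.

21.8 °F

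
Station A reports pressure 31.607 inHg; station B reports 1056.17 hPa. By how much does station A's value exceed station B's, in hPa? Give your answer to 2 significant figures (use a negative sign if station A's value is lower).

14 hPa

station A: 31.607 inHg = 1070.34 hPa.
Difference: 1070.34 − 1056.17 = 14 hPa.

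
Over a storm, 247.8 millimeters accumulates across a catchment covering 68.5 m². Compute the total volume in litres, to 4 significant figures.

16970 litres

1 mm over 1 m² is 1 L, so volume = 247.8 × 68.5 = 16974.3 L ≈ 16970 L.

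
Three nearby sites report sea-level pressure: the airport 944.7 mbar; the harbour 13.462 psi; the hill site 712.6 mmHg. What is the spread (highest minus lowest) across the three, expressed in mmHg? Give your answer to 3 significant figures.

16.4 mmHg

the airport: 944.7 mb = 708.583 mmHg.
the harbour: 13.462 psi = 696.186 mmHg.
Spread: 712.600 − 696.186 = 16.4 mmHg.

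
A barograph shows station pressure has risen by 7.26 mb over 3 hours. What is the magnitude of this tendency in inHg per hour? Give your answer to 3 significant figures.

7.26 mb / 3 h × 0.02953 inHg/mb = 0.0715 inHg/h.

0.0715 inHg per hour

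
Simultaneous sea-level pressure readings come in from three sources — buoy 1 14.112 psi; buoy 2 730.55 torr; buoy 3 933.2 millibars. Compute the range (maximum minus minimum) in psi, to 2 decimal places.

buoy 2: 730.55 mmHg = 14.1265 psi.
buoy 3: 933.2 mb = 13.5349 psi.
Spread: 14.1265 − 13.5349 = 0.59 psi.

0.59 psi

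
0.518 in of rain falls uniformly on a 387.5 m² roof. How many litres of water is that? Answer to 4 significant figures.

Depth: 0.518 in × 25.4 = 13.1572 mm.
1 mm over 1 m² is 1 L, so volume = 13.1572 × 387.5 = 5098.415 L ≈ 5098 L.

5098 litres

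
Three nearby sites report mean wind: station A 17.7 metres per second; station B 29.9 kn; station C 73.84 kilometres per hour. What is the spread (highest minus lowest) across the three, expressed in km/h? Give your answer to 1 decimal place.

station A: 17.7 m/s = 63.720 km/h.
station B: 29.9 kt = 55.375 km/h.
Spread: 73.840 − 55.375 = 18.5 km/h.

18.5 km/h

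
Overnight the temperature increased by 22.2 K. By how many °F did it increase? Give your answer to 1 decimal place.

40.0 °F

Converting a difference, only the 9/5 scale factor applies: Δ°F = 22.2 × 1.8 = 40.0 °F.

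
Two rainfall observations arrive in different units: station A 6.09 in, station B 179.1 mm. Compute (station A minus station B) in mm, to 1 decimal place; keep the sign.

station A: 6.09 in = 154.686 mm.
Difference: 154.686 − 179.100 = -24.4 mm.

-24.4 mm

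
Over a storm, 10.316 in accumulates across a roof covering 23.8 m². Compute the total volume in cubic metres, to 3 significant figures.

6.24 cubic metres

Depth: 10.316 in × 25.4 = 262.0264 mm.
1 mm over 1 m² is 1 L, so volume = 262.0264 × 23.8 = 6236.2283 L = 6.24 m³.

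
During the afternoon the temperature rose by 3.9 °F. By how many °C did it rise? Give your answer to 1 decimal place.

2.2 °C

A change of 1 °C equals a change of 1.8 °F: Δ°C = 3.9 × 0.5556 = 2.2 °C.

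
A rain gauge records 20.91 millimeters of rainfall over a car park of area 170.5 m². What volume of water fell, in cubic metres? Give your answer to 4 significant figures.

3.565 cubic metres

1 mm over 1 m² is 1 L, so volume = 20.91 × 170.5 = 3565.155 L = 3.565 m³.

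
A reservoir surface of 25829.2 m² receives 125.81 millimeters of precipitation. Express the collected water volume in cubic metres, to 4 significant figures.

3250 cubic metres

1 mm over 1 m² is 1 L, so volume = 125.81 × 25829.2 = 3249571.7 L = 3250 m³.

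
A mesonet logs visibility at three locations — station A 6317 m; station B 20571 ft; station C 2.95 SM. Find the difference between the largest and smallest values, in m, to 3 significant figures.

station B: 20571 ft = 6270.04 m.
station C: 2.95 SM = 4747.56 m.
Spread: 6317.00 − 4747.56 = 1570 m.

1570 m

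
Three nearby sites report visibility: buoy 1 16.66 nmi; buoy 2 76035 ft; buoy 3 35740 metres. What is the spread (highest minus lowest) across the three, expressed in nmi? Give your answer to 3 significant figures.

6.78 nmi

buoy 2: 76035 ft = 12.5138 nmi.
buoy 3: 35740 m = 19.2981 nmi.
Spread: 19.2981 − 12.5138 = 6.78 nmi.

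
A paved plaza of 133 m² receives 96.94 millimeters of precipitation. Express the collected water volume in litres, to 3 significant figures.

1 mm over 1 m² is 1 L, so volume = 96.94 × 133 = 12893.02 L ≈ 12900 L.

12900 litres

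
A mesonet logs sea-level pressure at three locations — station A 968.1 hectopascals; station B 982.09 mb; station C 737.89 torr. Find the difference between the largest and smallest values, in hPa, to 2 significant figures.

16 hPa

station B: 982.09 mb = 982.09 hPa.
station C: 737.89 mmHg = 983.77 hPa.
Spread: 983.77 − 968.10 = 16 hPa.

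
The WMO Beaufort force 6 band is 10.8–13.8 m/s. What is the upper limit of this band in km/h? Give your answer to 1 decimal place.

49.7 km/h

10.8–13.8 m/s × 3.6 = 38.9–49.7 km/h.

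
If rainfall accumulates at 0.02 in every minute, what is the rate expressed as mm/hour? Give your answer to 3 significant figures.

30.5 mm/hour

0.02 in/minute × 25.4 mm/in × 60 minute/hour = 30.5 mm/hour.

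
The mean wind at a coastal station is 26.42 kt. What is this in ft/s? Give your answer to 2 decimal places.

44.59 ft/s

1 kt = 1.68781 ft/s, so 26.42 × 1.68781 = 44.59 ft/s.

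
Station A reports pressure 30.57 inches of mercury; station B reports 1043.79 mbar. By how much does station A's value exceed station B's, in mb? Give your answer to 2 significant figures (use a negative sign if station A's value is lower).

-8.6 mb

station A: 30.57 inHg = 1035.219 mb.
Difference: 1035.219 − 1043.790 = -8.6 mb.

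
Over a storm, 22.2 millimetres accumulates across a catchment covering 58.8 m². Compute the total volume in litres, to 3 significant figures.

1310 litres

1 mm over 1 m² is 1 L, so volume = 22.2 × 58.8 = 1305.36 L ≈ 1310 L.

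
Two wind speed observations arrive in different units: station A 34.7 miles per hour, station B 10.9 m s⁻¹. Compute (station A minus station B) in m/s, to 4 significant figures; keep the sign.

4.612 m/s

station A: 34.7 mph = 15.51229 m/s.
Difference: 15.51229 − 10.90000 = 4.612 m/s.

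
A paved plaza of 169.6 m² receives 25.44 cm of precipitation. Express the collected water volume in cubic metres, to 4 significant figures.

43.15 cubic metres

Depth: 25.44 cm × 10 = 254.4 mm.
1 mm over 1 m² is 1 L, so volume = 254.4 × 169.6 = 43146.24 L = 43.15 m³.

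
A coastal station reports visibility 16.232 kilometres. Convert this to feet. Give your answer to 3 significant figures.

1 km = 3280.84 ft, so 16.232 × 3280.84 = 53300 ft.

53300 ft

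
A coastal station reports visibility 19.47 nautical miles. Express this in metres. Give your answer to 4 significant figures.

1 nmi = 1852 m, so 19.47 × 1852 = 36060 m.

36060 m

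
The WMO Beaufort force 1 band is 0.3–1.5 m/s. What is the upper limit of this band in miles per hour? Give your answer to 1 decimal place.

0.3–1.5 m/s × 2.237 = 0.7–3.4 mph.

3.4 mph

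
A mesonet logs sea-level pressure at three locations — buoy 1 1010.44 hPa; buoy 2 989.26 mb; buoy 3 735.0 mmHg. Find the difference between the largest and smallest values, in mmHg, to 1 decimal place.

buoy 1: 1010.44 hPa = 757.892 mmHg.
buoy 2: 989.26 mb = 742.006 mmHg.
Spread: 757.892 − 735.000 = 22.9 mmHg.

22.9 mmHg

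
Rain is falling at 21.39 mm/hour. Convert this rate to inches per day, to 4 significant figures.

20.21 in/day

21.39 mm/hour × 0.0393701 in/mm × 24 hour/day = 20.21 in/day.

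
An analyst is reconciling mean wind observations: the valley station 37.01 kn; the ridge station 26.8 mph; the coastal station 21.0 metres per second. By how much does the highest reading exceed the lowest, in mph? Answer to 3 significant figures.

the valley station: 37.01 kt = 42.590 mph.
the coastal station: 21.0 m/s = 46.976 mph.
Spread: 46.976 − 26.800 = 20.2 mph.

20.2 mph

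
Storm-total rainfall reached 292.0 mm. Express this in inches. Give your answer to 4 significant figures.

1 mm = 0.0393701 in, so 292.0 × 0.0393701 = 11.50 in.

11.50 in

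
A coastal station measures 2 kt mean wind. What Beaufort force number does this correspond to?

Beaufort force 1

2 kt lies in the Beaufort 1 band (light air, 1–3 kt).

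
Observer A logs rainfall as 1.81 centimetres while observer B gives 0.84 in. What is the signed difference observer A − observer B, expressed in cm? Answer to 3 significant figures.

observer B: 0.84 in = 2.13360 cm.
Difference: 1.81000 − 2.13360 = -0.324 cm.

-0.324 cm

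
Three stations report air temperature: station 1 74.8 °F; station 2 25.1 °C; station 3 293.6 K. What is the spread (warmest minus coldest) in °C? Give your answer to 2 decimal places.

4.65 °C

station 1: 74.8 °F = 23.778 °C.
station 3: 293.6 K = 20.450 °C.
Spread: 25.100 − 20.450 = 4.650 °C.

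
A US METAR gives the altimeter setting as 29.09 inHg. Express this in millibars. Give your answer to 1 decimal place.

1 inHg = 33.8639 mb, so 29.09 × 33.8639 = 985.1 mb.

985.1 mb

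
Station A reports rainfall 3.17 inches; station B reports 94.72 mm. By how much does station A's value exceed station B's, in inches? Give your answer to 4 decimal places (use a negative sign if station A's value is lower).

-0.5591 in

station B: 94.72 mm = 3.729134 in.
Difference: 3.170000 − 3.729134 = -0.5591 in.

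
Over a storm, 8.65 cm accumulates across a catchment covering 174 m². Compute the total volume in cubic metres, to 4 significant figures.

Depth: 8.65 cm × 10 = 86.5 mm.
1 mm over 1 m² is 1 L, so volume = 86.5 × 174 = 15051 L = 15.05 m³.

15.05 cubic metres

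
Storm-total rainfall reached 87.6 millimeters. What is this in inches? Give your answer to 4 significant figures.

1 mm = 0.0393701 in, so 87.6 × 0.0393701 = 3.449 in.

3.449 in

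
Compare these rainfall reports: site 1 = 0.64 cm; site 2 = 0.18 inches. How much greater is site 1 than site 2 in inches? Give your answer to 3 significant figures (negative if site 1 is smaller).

site 1: 0.64 cm = 0.251969 in.
Difference: 0.251969 − 0.180000 = 0.0720 in.

0.0720 in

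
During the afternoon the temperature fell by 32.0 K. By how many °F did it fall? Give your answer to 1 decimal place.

A change of 1 °C equals a change of 1.8 °F: Δ°F = 32.0 × 1.8 = 57.6 °F.

57.6 °F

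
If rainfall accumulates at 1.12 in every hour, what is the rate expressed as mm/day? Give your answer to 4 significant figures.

682.8 mm/day

1.12 in/hour × 25.4 mm/in × 24 hour/day = 682.8 mm/day.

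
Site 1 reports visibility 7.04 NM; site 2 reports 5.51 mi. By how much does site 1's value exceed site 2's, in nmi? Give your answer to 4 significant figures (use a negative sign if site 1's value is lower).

2.252 nmi

site 2: 5.51 SM = 4.78806 nmi.
Difference: 7.04000 − 4.78806 = 2.252 nmi.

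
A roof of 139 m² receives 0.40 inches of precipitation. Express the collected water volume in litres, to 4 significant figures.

Depth: 0.40 in × 25.4 = 10.16 mm.
1 mm over 1 m² is 1 L, so volume = 10.16 × 139 = 1412.24 L ≈ 1412 L.

1412 litres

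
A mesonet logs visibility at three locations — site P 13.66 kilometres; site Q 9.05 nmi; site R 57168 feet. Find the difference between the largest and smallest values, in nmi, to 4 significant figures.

2.033 nmi

site P: 13.66 km = 7.37581 nmi.
site R: 57168 ft = 9.40864 nmi.
Spread: 9.40864 − 7.37581 = 2.033 nmi.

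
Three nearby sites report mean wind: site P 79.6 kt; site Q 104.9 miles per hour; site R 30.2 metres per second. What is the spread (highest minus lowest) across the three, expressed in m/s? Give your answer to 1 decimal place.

16.7 m/s

site P: 79.6 kt = 40.950 m/s.
site Q: 104.9 mph = 46.894 m/s.
Spread: 46.894 − 30.200 = 16.7 m/s.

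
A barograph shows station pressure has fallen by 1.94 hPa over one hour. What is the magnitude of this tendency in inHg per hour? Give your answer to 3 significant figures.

0.0573 inHg per hour

1.94 hPa / 1 h × 0.02953 inHg/hPa = 0.0573 inHg/h.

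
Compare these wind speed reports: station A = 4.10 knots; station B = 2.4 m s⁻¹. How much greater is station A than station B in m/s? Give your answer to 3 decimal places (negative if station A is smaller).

station A: 4.10 kt = 2.10922 m/s.
Difference: 2.10922 − 2.40000 = -0.291 m/s.

-0.291 m/s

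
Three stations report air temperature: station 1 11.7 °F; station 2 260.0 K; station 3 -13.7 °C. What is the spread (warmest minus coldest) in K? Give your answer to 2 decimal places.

station 1: 11.7 °F = -11.278 °C.
station 2: 260.0 K = -13.150 °C.
Spread: (-11.278) − (-13.700) = 2.422 °C.

2.42 K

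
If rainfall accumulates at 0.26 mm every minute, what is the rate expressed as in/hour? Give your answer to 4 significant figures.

0.6142 in/hour

0.26 mm/minute × 0.0393701 in/mm × 60 minute/hour = 0.6142 in/hour.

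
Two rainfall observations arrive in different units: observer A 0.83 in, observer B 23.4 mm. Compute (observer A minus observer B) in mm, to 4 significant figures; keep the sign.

-2.318 mm

observer A: 0.83 in = 21.08200 mm.
Difference: 21.08200 − 23.40000 = -2.318 mm.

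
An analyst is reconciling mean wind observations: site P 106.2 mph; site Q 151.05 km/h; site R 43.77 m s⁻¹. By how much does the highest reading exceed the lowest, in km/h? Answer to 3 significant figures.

19.9 km/h

site P: 106.2 mph = 170.912 km/h.
site R: 43.77 m/s = 157.572 km/h.
Spread: 170.912 − 151.050 = 19.9 km/h.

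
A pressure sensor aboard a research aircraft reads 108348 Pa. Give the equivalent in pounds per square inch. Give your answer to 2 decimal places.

15.71 psi

1 Pa = 0.000145038 psi, so 108348 × 0.000145038 = 15.71 psi.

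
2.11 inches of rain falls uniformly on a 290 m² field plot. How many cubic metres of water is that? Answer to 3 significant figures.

Depth: 2.11 in × 25.4 = 53.594 mm.
1 mm over 1 m² is 1 L, so volume = 53.594 × 290 = 15542.26 L = 15.5 m³.

15.5 cubic metres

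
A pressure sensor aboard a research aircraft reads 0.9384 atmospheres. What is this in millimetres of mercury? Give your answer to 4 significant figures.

713.2 mmHg

1 atm = 760 mmHg, so 0.9384 × 760 = 713.2 mmHg.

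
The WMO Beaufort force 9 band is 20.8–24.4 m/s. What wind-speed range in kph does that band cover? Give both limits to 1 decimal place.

74.9 to 87.8 km/h

20.8–24.4 m/s × 3.6 = 74.9–87.8 km/h.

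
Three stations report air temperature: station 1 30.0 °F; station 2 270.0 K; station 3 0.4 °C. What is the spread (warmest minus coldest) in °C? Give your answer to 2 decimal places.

3.55 °C

station 1: 30.0 °F = -1.111 °C.
station 2: 270.0 K = -3.150 °C.
Spread: 0.400 − (-3.150) = 3.550 °C.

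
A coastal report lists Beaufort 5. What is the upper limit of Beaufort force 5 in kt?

21 kt

Beaufort 5 (fresh breeze) spans 17–21 knots.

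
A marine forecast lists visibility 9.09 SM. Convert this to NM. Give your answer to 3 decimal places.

1 SM = 0.868976 nmi, so 9.09 × 0.868976 = 7.899 nmi.

7.899 nmi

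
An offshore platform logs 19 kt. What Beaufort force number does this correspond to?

19 kt lies in the Beaufort 5 band (fresh breeze, 17–21 kt).

Beaufort force 5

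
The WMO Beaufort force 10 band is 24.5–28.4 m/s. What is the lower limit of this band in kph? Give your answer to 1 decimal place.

88.2 km/h

24.5–28.4 m/s × 3.6 = 88.2–102.2 km/h.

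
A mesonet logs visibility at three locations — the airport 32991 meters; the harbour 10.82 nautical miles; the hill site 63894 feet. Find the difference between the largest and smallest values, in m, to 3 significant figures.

the harbour: 10.82 nmi = 20038.64 m.
the hill site: 63894 ft = 19474.89 m.
Spread: 32991.00 − 19474.89 = 13500 m.

13500 m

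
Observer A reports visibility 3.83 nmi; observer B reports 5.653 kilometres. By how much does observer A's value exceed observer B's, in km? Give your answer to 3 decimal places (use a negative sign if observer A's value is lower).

observer A: 3.83 nmi = 7.09316 km.
Difference: 7.09316 − 5.65300 = 1.440 km.

1.440 km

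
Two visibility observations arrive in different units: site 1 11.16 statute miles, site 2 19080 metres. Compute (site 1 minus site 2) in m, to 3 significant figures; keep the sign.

-1120 m

site 1: 11.16 SM = 17960.28 m.
Difference: 17960.28 − 19080.00 = -1120 m.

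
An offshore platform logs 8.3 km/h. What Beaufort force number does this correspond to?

8.3 km/h = 2.3 m/s, which is Beaufort 2 (light breeze, 1.6–3.3 m/s).

Beaufort force 2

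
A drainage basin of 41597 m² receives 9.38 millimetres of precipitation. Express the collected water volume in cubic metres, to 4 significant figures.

1 mm over 1 m² is 1 L, so volume = 9.38 × 41597 = 390179.86 L = 390.2 m³.

390.2 cubic metres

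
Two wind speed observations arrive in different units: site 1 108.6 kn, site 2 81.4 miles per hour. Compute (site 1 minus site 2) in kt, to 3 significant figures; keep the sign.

site 2: 81.4 mph = 70.735 kt.
Difference: 108.600 − 70.735 = 37.9 kt.

37.9 kt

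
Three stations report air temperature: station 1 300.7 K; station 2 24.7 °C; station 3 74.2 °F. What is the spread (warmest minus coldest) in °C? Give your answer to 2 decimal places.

station 1: 300.7 K = 27.550 °C.
station 3: 74.2 °F = 23.444 °C.
Spread: 27.550 − 23.444 = 4.106 °C.

4.11 °C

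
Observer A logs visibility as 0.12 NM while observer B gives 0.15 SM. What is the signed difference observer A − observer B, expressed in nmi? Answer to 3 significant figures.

observer B: 0.15 SM = 0.130346 nmi.
Difference: 0.120000 − 0.130346 = -0.0103 nmi.

-0.0103 nmi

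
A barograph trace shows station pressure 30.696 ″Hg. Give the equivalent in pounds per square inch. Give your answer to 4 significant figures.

1 inHg = 0.491154 psi, so 30.696 × 0.491154 = 15.08 psi.

15.08 psi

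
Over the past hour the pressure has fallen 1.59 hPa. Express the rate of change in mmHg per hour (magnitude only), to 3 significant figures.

1.59 hPa / 1 h × 0.750062 mmHg/hPa = 1.19 mmHg/h.

1.19 mmHg per hour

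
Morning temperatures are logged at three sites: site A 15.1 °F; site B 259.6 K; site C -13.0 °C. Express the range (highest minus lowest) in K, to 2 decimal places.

site A: 15.1 °F = -9.389 °C.
site B: 259.6 K = -13.550 °C.
Spread: (-9.389) − (-13.550) = 4.161 °C.

4.16 K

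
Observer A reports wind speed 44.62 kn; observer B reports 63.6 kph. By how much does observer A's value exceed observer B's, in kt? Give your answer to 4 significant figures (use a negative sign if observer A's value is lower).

10.28 kt

observer B: 63.6 km/h = 34.3413 kt.
Difference: 44.6200 − 34.3413 = 10.28 kt.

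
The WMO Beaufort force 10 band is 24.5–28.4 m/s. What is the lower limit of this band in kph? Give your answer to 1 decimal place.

88.2 km/h

24.5–28.4 m/s × 3.6 = 88.2–102.2 km/h.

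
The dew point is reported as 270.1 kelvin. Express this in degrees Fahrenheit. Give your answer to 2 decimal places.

First to °C: -3.05 °C.
Then to °F: 26.51 °F.

26.51 °F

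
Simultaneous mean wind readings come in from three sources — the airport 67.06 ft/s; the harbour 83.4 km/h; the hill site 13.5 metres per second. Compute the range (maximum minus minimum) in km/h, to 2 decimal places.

the airport: 67.06 ft/s = 73.5836 km/h.
the hill site: 13.5 m/s = 48.6000 km/h.
Spread: 83.4000 − 48.6000 = 34.80 km/h.

34.80 km/h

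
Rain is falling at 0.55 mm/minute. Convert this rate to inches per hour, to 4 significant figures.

0.55 mm/minute × 0.0393701 in/mm × 60 minute/hour = 1.299 in/hour.

1.299 in/hour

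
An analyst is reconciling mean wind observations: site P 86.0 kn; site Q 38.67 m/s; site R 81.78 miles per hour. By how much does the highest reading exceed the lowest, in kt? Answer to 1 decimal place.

site Q: 38.67 m/s = 75.168 kt.
site R: 81.78 mph = 71.065 kt.
Spread: 86.000 − 71.065 = 14.9 kt.

14.9 kt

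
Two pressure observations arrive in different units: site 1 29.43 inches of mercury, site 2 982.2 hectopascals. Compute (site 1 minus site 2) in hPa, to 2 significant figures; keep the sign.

site 1: 29.43 inHg = 996.61 hPa.
Difference: 996.61 − 982.20 = 14 hPa.

14 hPa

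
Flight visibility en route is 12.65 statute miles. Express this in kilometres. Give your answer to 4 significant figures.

1 SM = 1.60934 km, so 12.65 × 1.60934 = 20.36 km.

20.36 km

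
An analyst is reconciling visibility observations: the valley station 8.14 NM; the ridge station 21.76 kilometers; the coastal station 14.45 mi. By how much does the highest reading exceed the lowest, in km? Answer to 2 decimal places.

8.18 km

the valley station: 8.14 nmi = 15.0753 km.
the coastal station: 14.45 SM = 23.2550 km.
Spread: 23.2550 − 15.0753 = 8.18 km.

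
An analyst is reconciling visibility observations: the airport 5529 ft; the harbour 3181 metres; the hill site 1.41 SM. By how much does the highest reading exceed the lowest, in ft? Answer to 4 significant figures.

the harbour: 3181 m = 10436.35 ft.
the hill site: 1.41 SM = 7444.80 ft.
Spread: 10436.35 − 5529.00 = 4907 ft.

4907 ft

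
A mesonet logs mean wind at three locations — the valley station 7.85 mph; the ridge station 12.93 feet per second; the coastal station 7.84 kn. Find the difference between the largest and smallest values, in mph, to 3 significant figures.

1.17 mph

the ridge station: 12.93 ft/s = 8.8159 mph.
the coastal station: 7.84 kt = 9.0221 mph.
Spread: 9.0221 − 7.8500 = 1.17 mph.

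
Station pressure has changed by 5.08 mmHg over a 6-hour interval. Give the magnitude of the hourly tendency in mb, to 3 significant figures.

1.13 mb per hour

5.08 mmHg / 6 h × 1.33322 mb/mmHg = 1.13 mb/h.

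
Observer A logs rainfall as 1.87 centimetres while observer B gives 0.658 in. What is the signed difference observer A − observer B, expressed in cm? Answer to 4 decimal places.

observer B: 0.658 in = 1.671320 cm.
Difference: 1.870000 − 1.671320 = 0.1987 cm.

0.1987 cm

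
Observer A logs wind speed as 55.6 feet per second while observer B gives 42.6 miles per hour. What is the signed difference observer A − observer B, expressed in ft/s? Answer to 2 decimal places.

observer B: 42.6 mph = 62.4800 ft/s.
Difference: 55.6000 − 62.4800 = -6.88 ft/s.

-6.88 ft/s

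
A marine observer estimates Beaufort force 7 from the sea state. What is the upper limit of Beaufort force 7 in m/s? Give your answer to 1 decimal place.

17.1 m/s

Beaufort 7 (near gale) spans 13.9–17.1 m/s.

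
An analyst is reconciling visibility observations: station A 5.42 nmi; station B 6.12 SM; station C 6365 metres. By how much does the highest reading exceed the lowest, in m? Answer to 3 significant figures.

station A: 5.42 nmi = 10037.84 m.
station B: 6.12 SM = 9849.19 m.
Spread: 10037.84 − 6365.00 = 3670 m.

3670 m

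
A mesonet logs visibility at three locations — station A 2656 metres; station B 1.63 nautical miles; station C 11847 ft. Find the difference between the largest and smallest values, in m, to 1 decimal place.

955.0 m

station B: 1.63 nmi = 3018.760 m.
station C: 11847 ft = 3610.966 m.
Spread: 3610.966 − 2656.000 = 955.0 m.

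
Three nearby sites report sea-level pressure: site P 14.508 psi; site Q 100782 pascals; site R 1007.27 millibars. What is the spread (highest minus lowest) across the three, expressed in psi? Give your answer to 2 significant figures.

0.11 psi

site Q: 100782 Pa = 14.6172 psi.
site R: 1007.27 mb = 14.6092 psi.
Spread: 14.6172 − 14.5080 = 0.11 psi.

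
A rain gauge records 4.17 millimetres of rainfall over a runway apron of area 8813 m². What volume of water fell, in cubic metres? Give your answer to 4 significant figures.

36.75 cubic metres

1 mm over 1 m² is 1 L, so volume = 4.17 × 8813 = 36750.21 L = 36.75 m³.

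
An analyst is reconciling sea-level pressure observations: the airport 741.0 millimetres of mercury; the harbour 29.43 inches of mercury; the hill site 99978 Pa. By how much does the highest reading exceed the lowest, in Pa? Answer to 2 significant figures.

1200 Pa

the airport: 741.0 mmHg = 98791.89 Pa.
the harbour: 29.43 inHg = 99661.43 Pa.
Spread: 99978.00 − 98791.89 = 1200 Pa.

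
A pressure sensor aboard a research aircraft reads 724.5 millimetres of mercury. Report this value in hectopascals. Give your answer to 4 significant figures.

965.9 hPa

1 mmHg = 1.33322 hPa, so 724.5 × 1.33322 = 965.9 hPa.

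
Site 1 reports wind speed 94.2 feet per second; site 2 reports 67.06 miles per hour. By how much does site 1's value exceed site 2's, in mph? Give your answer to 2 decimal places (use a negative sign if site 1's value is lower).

site 1: 94.2 ft/s = 64.2273 mph.
Difference: 64.2273 − 67.0600 = -2.83 mph.

-2.83 mph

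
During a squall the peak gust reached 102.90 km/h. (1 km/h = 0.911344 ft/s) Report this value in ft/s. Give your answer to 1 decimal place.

1 km/h = 0.911344 ft/s, so 102.90 × 0.911344 = 93.8 ft/s.

93.8 ft/s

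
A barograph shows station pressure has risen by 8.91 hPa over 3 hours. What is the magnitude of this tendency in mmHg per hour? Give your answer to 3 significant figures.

8.91 hPa / 3 h × 0.750062 mmHg/hPa = 2.23 mmHg/h.

2.23 mmHg per hour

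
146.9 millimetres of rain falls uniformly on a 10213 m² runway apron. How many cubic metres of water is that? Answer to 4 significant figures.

1 mm over 1 m² is 1 L, so volume = 146.9 × 10213 = 1500289.7 L = 1500 m³.

1500 cubic metres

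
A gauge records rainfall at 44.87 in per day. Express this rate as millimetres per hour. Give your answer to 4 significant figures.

44.87 in/day × 25.4 mm/in × 0.0416667 day/hour = 47.49 mm/hour.

47.49 mm/hour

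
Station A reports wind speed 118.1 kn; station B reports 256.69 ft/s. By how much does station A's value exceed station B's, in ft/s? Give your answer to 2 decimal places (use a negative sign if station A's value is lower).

station A: 118.1 kt = 199.3303 ft/s.
Difference: 199.3303 − 256.6900 = -57.36 ft/s.

-57.36 ft/s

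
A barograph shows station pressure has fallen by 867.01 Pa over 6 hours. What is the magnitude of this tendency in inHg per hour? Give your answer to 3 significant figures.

867.01 Pa / 6 h × 0.0002953 inHg/Pa = 0.0427 inHg/h.

0.0427 inHg per hour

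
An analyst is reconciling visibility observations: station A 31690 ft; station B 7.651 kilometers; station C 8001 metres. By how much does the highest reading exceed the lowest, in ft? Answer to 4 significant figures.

station B: 7.651 km = 25101.71 ft.
station C: 8001 m = 26250.00 ft.
Spread: 31690.00 − 25101.71 = 6588 ft.

6588 ft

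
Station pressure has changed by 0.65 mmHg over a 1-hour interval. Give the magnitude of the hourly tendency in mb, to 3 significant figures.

0.65 mmHg / 1 h × 1.33322 mb/mmHg = 0.867 mb/h.

0.867 mb per hour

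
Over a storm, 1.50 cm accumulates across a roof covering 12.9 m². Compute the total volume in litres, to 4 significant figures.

193.5 litres

Depth: 1.50 cm × 10 = 15 mm.
1 mm over 1 m² is 1 L, so volume = 15 × 12.9 = 193.5 L.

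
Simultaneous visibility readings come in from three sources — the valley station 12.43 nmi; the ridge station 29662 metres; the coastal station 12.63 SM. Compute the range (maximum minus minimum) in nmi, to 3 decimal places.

the ridge station: 29662 m = 16.01620 nmi.
the coastal station: 12.63 SM = 10.97517 nmi.
Spread: 16.01620 − 10.97517 = 5.041 nmi.

5.041 nmi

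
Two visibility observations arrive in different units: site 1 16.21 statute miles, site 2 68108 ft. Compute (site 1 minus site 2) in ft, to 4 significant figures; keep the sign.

site 1: 16.21 SM = 85588.80 ft.
Difference: 85588.80 − 68108.00 = 17480 ft.

17480 ft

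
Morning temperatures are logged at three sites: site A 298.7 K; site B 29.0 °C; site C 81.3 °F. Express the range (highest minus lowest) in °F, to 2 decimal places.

site A: 298.7 K = 25.550 °C.
site C: 81.3 °F = 27.389 °C.
Spread: 29.000 − 25.550 = 3.450 °C = 6.21 °F.

6.21 °F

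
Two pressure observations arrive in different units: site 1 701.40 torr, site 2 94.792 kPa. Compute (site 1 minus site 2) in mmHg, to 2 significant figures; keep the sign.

-9.6 mmHg

site 2: 94.792 kPa = 710.998 mmHg.
Difference: 701.400 − 710.998 = -9.6 mmHg.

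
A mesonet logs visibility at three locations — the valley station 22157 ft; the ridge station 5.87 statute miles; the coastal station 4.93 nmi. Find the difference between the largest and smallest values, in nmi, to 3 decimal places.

1.454 nmi

the valley station: 22157 ft = 3.64657 nmi.
the ridge station: 5.87 SM = 5.10089 nmi.
Spread: 5.10089 − 3.64657 = 1.454 nmi.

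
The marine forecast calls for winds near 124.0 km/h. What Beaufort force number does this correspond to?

Beaufort force 12

124.0 km/h = 34.4 m/s, which is Beaufort 12 (hurricane force, ≥32.7 m/s).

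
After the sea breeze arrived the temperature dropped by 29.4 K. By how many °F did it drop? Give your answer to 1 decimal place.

52.9 °F

For a temperature change the 32° offset cancels: Δ°F = 29.4 × 1.8 = 52.9 °F.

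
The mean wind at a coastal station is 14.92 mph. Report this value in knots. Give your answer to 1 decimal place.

13.0 kt

1 mph = 0.868976 kt, so 14.92 × 0.868976 = 13.0 kt.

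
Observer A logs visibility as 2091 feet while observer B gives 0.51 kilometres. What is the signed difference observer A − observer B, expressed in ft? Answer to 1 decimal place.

417.8 ft

observer B: 0.51 km = 1673.228 ft.
Difference: 2091.000 − 1673.228 = 417.8 ft.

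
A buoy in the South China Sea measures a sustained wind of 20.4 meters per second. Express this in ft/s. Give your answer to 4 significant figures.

1 m/s = 3.28084 ft/s, so 20.4 × 3.28084 = 66.93 ft/s.

66.93 ft/s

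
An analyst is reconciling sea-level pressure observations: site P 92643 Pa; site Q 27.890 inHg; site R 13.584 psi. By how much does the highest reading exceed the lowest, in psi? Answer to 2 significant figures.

0.26 psi

site P: 92643 Pa = 13.4367 psi.
site Q: 27.890 inHg = 13.6983 psi.
Spread: 13.6983 − 13.4367 = 0.26 psi.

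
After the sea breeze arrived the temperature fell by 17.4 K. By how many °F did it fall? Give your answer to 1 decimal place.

31.3 °F

Converting a difference, only the 9/5 scale factor applies: Δ°F = 17.4 × 1.8 = 31.3 °F.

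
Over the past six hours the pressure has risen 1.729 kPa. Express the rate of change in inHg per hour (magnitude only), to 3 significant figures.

1.729 kPa / 6 h × 0.2953 inHg/kPa = 0.0851 inHg/h.

0.0851 inHg per hour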